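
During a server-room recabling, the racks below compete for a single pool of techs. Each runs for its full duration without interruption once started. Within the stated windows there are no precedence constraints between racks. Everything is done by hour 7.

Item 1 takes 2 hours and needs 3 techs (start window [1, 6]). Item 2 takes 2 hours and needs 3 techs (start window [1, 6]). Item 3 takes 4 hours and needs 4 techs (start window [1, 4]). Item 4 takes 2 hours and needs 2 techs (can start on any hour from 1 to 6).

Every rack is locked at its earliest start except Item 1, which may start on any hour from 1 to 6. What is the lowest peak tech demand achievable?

Item 1@1: h1:12  h2:12  h3:4  h4:4  h5:0  h6:0  h7:0 → peak 12
Item 1@2: h1:9  h2:12  h3:7  h4:4  h5:0  h6:0  h7:0 → peak 12
Item 1@3: h1:9  h2:9  h3:7  h4:7  h5:0  h6:0  h7:0 → peak 9
Item 1@4: h1:9  h2:9  h3:4  h4:7  h5:3  h6:0  h7:0 → peak 9
Item 1@5: h1:9  h2:9  h3:4  h4:4  h5:3  h6:3  h7:0 → peak 9
Item 1@6: h1:9  h2:9  h3:4  h4:4  h5:0  h6:3  h7:3 → peak 9
Best is Item 1@3, peak 9.

9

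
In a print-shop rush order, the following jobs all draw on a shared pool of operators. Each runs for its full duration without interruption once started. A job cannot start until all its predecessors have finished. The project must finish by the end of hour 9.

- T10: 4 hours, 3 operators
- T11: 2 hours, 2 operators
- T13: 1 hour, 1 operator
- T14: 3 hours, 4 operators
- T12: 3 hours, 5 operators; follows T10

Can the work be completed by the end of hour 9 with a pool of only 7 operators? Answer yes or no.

Schedule T10@1, T11@1, T13@1, T14@3, T12@6: h1:6  h2:5  h3:7  h4:7  h5:4  h6:5  h7:5  h8:5  h9:0 — peak 7 ≤ 7.

yes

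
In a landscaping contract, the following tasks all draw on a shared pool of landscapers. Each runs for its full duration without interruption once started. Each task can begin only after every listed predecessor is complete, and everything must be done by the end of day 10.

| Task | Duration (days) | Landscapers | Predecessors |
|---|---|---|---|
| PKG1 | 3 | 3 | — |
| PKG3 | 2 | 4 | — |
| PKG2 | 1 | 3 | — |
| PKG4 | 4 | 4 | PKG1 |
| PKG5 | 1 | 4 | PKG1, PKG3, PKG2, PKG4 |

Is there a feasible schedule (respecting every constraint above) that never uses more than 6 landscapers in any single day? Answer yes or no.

yes

Schedule PKG1@1, PKG3@4, PKG2@1, PKG4@6, PKG5@10: d1:6  d2:3  d3:3  d4:4  d5:4  d6:4  d7:4  d8:4  d9:4  d10:4 — peak 6 ≤ 6.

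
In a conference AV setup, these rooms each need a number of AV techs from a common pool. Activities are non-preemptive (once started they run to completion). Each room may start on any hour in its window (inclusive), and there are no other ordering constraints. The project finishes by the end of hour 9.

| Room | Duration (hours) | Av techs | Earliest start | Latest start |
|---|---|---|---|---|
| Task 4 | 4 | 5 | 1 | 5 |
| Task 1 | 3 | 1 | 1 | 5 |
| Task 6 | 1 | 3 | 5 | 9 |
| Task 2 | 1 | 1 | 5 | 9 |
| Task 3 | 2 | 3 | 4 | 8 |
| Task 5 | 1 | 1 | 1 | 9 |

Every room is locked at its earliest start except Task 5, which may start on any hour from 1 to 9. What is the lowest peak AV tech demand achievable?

8

Task 5@1: h1:7  h2:6  h3:6  h4:8  h5:7  h6:0  h7:0  h8:0  h9:0 → peak 8
Task 5@2: h1:6  h2:7  h3:6  h4:8  h5:7  h6:0  h7:0  h8:0  h9:0 → peak 8
Task 5@3: h1:6  h2:6  h3:7  h4:8  h5:7  h6:0  h7:0  h8:0  h9:0 → peak 8
Task 5@4: h1:6  h2:6  h3:6  h4:9  h5:7  h6:0  h7:0  h8:0  h9:0 → peak 9
Task 5@5: h1:6  h2:6  h3:6  h4:8  h5:8  h6:0  h7:0  h8:0  h9:0 → peak 8
Task 5@6: h1:6  h2:6  h3:6  h4:8  h5:7  h6:1  h7:0  h8:0  h9:0 → peak 8
Task 5@7: h1:6  h2:6  h3:6  h4:8  h5:7  h6:0  h7:1  h8:0  h9:0 → peak 8
Task 5@8: h1:6  h2:6  h3:6  h4:8  h5:7  h6:0  h7:0  h8:1  h9:0 → peak 8
Task 5@9: h1:6  h2:6  h3:6  h4:8  h5:7  h6:0  h7:0  h8:0  h9:1 → peak 8
Best is Task 5@1, peak 8.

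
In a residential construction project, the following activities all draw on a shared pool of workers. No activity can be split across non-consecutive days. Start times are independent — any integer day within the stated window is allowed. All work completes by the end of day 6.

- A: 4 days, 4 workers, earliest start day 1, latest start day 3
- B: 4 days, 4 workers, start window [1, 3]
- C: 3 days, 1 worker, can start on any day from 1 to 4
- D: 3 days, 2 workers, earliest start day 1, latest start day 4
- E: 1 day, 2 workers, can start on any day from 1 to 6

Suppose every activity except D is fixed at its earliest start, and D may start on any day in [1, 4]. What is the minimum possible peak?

11

D@1: d1:13  d2:11  d3:11  d4:8  d5:0  d6:0 → peak 13
D@2: d1:11  d2:11  d3:11  d4:10  d5:0  d6:0 → peak 11
D@3: d1:11  d2:9  d3:11  d4:10  d5:2  d6:0 → peak 11
D@4: d1:11  d2:9  d3:9  d4:10  d5:2  d6:2 → peak 11
Best is D@2, peak 11.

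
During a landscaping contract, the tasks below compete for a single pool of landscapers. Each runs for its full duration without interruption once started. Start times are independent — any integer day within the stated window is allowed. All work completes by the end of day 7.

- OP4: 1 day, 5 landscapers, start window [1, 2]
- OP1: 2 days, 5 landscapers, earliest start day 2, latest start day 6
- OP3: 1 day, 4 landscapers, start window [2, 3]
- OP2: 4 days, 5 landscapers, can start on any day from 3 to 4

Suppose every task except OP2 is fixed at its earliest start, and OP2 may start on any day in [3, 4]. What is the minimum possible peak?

9

OP2@3: d1:5  d2:9  d3:10  d4:5  d5:5  d6:5  d7:0 → peak 10
OP2@4: d1:5  d2:9  d3:5  d4:5  d5:5  d6:5  d7:5 → peak 9
Best is OP2@4, peak 9.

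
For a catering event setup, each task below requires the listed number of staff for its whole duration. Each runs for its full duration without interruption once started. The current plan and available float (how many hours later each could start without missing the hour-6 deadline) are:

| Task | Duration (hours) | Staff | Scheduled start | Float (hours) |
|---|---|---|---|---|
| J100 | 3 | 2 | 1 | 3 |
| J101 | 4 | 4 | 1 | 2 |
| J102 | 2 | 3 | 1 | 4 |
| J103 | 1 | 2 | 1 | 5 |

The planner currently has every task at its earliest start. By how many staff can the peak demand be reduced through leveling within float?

Early-start peak: h1:11  h2:9  h3:6  h4:4  h5:0  h6:0 ⇒ 11.
Leveled (J100@1, J101@1, J102@5, J103@4): h1:6  h2:6  h3:6  h4:6  h5:3  h6:3 ⇒ 6.
Reduction 11 − 6 = 5.

5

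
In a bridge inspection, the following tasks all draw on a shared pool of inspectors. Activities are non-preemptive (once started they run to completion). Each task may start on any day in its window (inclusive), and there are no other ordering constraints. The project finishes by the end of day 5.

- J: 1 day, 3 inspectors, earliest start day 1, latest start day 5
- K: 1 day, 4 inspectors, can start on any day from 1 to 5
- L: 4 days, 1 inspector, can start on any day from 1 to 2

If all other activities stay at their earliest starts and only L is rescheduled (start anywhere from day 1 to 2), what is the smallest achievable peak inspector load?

L@1: d1:8  d2:1  d3:1  d4:1  d5:0 → peak 8
L@2: d1:7  d2:1  d3:1  d4:1  d5:1 → peak 7
Best is L@2, peak 7.

7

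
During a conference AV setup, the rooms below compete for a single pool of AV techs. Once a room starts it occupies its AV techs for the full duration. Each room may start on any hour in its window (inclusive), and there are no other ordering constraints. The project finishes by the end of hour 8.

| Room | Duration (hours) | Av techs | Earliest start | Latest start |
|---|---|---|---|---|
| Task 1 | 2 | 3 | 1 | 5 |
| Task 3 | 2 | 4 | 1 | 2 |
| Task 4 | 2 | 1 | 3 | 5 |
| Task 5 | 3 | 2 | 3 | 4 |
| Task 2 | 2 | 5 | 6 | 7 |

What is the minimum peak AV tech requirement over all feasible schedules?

5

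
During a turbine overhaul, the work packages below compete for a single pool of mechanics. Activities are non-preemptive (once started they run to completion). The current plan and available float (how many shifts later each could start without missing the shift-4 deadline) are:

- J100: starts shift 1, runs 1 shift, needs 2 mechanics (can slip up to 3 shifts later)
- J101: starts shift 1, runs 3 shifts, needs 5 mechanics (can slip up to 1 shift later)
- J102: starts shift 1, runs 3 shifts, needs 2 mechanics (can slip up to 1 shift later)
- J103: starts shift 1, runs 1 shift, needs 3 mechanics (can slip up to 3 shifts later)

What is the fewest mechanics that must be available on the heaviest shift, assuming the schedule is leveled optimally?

Early-start (J100@1, J101@1, J102@1, J103@1) gives peak 12: s1:12  s2:7  s3:7  s4:0.
Shift J102→2, J103→4.
Schedule J100@1, J101@1, J102@2, J103@4: s1:7  s2:7  s3:7  s4:5 — peak 7.
Total mechanic-shifts = 26 over 4 shifts ⇒ peak ≥ ⌈26/4⌉ = 7, so 7 is optimal.

7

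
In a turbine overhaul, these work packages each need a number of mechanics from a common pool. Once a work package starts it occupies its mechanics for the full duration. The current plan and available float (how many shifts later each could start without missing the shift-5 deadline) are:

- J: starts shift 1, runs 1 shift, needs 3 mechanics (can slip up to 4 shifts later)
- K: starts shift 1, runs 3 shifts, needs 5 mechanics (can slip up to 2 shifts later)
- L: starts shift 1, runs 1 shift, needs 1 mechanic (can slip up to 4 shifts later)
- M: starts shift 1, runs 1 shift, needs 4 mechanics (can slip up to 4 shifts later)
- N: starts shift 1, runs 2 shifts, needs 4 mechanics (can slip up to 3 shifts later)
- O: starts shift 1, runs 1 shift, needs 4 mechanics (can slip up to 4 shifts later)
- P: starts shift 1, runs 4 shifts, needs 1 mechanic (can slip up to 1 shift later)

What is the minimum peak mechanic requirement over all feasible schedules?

9

Early-start (J@1, K@1, L@1, M@1, N@1, O@1, P@1) gives peak 22: s1:22  s2:10  s3:6  s4:1  s5:0.
Shift M→4, N→4, O→5, P→2.
Schedule J@1, K@1, L@1, M@4, N@4, O@5, P@2: s1:9  s2:6  s3:6  s4:9  s5:9 — peak 9.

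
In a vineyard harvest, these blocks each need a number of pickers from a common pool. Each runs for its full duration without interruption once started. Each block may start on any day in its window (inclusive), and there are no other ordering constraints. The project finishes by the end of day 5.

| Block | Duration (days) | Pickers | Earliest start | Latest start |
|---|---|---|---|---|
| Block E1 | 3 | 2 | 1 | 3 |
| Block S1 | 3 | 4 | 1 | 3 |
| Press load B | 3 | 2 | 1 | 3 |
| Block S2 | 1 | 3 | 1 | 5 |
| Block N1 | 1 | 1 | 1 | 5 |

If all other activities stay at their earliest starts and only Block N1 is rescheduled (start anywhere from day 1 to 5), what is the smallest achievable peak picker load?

Block N1@1: d1:12  d2:8  d3:8  d4:0  d5:0 → peak 12
Block N1@2: d1:11  d2:9  d3:8  d4:0  d5:0 → peak 11
Block N1@3: d1:11  d2:8  d3:9  d4:0  d5:0 → peak 11
Block N1@4: d1:11  d2:8  d3:8  d4:1  d5:0 → peak 11
Block N1@5: d1:11  d2:8  d3:8  d4:0  d5:1 → peak 11
Best is Block N1@2, peak 11.

11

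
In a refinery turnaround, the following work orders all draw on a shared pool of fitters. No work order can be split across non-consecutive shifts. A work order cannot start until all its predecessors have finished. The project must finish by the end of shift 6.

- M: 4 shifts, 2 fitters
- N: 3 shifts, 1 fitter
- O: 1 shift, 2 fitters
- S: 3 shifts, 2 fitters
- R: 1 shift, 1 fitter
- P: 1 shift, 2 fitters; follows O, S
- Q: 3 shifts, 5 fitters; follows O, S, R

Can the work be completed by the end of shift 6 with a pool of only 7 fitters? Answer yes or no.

yes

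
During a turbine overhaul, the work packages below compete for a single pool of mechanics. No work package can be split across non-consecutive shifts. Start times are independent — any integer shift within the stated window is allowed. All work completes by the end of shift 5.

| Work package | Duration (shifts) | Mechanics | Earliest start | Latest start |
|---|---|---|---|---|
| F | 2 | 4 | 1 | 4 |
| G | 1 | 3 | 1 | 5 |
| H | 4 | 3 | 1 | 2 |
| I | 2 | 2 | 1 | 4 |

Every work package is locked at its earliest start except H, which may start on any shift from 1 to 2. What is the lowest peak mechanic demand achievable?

H@1: s1:12  s2:9  s3:3  s4:3  s5:0 → peak 12
H@2: s1:9  s2:9  s3:3  s4:3  s5:3 → peak 9
Best is H@2, peak 9.

9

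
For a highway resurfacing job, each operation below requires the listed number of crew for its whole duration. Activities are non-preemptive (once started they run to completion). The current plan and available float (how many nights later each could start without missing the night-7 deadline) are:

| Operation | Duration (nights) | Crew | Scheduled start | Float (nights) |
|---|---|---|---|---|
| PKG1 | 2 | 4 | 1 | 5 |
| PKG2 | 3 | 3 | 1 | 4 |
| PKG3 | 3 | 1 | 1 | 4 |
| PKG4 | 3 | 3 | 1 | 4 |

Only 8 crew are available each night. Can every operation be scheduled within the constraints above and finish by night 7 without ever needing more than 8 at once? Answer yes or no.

yes

Schedule PKG1@1, PKG2@3, PKG3@1, PKG4@4: n1:5  n2:5  n3:4  n4:6  n5:6  n6:3  n7:0 — peak 6 ≤ 8.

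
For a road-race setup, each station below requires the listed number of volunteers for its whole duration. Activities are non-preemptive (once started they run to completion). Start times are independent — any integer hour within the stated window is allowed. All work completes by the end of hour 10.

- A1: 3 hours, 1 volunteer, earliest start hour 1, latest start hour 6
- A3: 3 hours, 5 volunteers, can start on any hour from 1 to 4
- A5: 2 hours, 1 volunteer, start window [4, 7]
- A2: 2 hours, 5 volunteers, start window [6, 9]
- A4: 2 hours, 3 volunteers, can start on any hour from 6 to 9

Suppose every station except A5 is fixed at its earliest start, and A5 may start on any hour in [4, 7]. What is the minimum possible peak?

8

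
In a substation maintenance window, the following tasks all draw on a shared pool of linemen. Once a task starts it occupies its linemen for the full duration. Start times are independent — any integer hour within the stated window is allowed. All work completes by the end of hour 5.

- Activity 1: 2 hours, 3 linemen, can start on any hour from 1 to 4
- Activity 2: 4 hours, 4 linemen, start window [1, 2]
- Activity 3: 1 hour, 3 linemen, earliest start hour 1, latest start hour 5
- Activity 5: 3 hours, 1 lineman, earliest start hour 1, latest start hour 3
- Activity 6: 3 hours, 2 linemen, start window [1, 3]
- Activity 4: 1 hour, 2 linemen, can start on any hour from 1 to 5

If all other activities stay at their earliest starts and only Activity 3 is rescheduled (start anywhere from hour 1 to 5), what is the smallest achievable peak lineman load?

12

Activity 3@1: h1:15  h2:10  h3:7  h4:4  h5:0 → peak 15
Activity 3@2: h1:12  h2:13  h3:7  h4:4  h5:0 → peak 13
Activity 3@3: h1:12  h2:10  h3:10  h4:4  h5:0 → peak 12
Activity 3@4: h1:12  h2:10  h3:7  h4:7  h5:0 → peak 12
Activity 3@5: h1:12  h2:10  h3:7  h4:4  h5:3 → peak 12
Best is Activity 3@3, peak 12.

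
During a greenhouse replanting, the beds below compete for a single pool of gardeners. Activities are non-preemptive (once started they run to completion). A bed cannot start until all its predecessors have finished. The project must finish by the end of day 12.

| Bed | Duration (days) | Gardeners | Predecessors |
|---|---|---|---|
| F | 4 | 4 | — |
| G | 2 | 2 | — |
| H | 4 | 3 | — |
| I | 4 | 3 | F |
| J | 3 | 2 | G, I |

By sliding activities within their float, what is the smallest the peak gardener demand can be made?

Early-start (F@1, G@1, H@1, I@5, J@9) gives peak 9: d1:9  d2:9  d3:7  d4:7  d5:3  d6:3  d7:3  d8:3  d9:2  d10:2  d11:2  d12:0.
Shift G→5, H→9.
Schedule F@1, G@5, H@9, I@5, J@9: d1:4  d2:4  d3:4  d4:4  d5:5  d6:5  d7:3  d8:3  d9:5  d10:5  d11:5  d12:3 — peak 5.
Total gardener-days = 50 over 12 days ⇒ peak ≥ ⌈50/12⌉ = 5, so 5 is optimal.

5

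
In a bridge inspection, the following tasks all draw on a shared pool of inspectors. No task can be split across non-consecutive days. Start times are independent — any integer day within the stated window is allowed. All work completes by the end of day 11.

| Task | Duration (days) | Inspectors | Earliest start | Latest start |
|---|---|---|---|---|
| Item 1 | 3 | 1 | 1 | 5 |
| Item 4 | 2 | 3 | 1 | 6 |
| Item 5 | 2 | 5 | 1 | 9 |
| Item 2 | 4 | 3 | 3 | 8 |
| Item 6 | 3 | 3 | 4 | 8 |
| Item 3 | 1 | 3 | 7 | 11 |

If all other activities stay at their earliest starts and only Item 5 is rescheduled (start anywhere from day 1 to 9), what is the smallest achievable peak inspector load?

Item 5@1: d1:9  d2:9  d3:4  d4:6  d5:6  d6:6  d7:3  d8:0  d9:0  d10:0  d11:0 → peak 9
Item 5@2: d1:4  d2:9  d3:9  d4:6  d5:6  d6:6  d7:3  d8:0  d9:0  d10:0  d11:0 → peak 9
Item 5@3: d1:4  d2:4  d3:9  d4:11  d5:6  d6:6  d7:3  d8:0  d9:0  d10:0  d11:0 → peak 11
Item 5@4: d1:4  d2:4  d3:4  d4:11  d5:11  d6:6  d7:3  d8:0  d9:0  d10:0  d11:0 → peak 11
Item 5@5: d1:4  d2:4  d3:4  d4:6  d5:11  d6:11  d7:3  d8:0  d9:0  d10:0  d11:0 → peak 11
Item 5@6: d1:4  d2:4  d3:4  d4:6  d5:6  d6:11  d7:8  d8:0  d9:0  d10:0  d11:0 → peak 11
Item 5@7: d1:4  d2:4  d3:4  d4:6  d5:6  d6:6  d7:8  d8:5  d9:0  d10:0  d11:0 → peak 8
Item 5@8: d1:4  d2:4  d3:4  d4:6  d5:6  d6:6  d7:3  d8:5  d9:5  d10:0  d11:0 → peak 6
Item 5@9: d1:4  d2:4  d3:4  d4:6  d5:6  d6:6  d7:3  d8:0  d9:5  d10:5  d11:0 → peak 6
Best is Item 5@8, peak 6.

6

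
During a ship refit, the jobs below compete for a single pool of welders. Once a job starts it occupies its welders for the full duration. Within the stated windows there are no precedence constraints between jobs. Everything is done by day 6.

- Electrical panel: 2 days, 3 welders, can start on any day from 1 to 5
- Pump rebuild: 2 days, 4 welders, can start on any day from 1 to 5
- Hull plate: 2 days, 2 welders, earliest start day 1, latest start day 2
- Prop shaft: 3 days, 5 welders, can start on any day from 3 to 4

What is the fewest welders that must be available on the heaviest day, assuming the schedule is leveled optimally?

Early-start (Electrical panel@1, Pump rebuild@1, Hull plate@1, Prop shaft@3) gives peak 9: d1:9  d2:9  d3:5  d4:5  d5:5  d6:0.
Shift Electrical panel→3.
Schedule Electrical panel@3, Pump rebuild@1, Hull plate@1, Prop shaft@3: d1:6  d2:6  d3:8  d4:8  d5:5  d6:0 — peak 8.

8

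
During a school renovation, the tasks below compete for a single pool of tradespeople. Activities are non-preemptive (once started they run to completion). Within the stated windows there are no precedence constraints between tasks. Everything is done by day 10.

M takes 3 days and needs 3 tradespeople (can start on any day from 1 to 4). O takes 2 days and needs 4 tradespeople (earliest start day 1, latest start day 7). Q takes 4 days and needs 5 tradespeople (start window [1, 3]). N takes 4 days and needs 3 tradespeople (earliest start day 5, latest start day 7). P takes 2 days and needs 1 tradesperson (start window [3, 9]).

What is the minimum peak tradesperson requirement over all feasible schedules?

Early-start (M@1, O@1, Q@1, N@5, P@3) gives peak 12: d1:12  d2:12  d3:9  d4:6  d5:3  d6:3  d7:3  d8:3  d9:0  d10:0.
Shift Q→3, P→7.
Schedule M@1, O@1, Q@3, N@5, P@7: d1:7  d2:7  d3:8  d4:5  d5:8  d6:8  d7:4  d8:4  d9:0  d10:0 — peak 8.

8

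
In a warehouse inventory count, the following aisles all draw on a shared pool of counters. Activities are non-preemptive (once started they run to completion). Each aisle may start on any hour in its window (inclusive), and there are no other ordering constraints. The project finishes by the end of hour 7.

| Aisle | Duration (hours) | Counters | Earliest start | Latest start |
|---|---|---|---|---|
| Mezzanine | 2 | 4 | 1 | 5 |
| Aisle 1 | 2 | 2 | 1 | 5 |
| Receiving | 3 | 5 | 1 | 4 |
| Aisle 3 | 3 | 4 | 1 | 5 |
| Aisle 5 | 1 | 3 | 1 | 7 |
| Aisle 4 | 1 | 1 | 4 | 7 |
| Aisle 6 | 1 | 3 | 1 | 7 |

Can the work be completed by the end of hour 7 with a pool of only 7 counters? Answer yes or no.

no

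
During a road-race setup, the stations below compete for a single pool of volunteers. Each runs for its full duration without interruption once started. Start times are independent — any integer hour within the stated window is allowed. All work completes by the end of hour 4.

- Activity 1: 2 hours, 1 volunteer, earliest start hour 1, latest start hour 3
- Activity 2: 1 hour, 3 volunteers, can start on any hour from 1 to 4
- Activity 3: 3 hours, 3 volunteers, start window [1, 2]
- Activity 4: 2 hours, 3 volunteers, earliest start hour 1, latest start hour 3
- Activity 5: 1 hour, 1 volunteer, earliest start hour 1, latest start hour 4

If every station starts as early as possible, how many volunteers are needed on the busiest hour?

Early-start schedule: Activity 1@1, Activity 2@1, Activity 3@1, Activity 4@1, Activity 5@1.
Load per hour: hour 1: 11, hour 2: 7, hour 3: 3, hour 4: 0.
Peak is 11.

11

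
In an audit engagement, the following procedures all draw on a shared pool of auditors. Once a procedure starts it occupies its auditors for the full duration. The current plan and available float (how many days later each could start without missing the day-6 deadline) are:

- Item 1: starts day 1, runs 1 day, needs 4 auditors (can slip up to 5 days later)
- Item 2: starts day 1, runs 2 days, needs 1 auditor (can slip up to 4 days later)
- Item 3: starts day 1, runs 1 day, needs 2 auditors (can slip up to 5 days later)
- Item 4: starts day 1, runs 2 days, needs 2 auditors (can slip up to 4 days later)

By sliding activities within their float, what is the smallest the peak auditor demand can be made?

4

Early-start (Item 1@1, Item 2@1, Item 3@1, Item 4@1) gives peak 9: d1:9  d2:3  d3:0  d4:0  d5:0  d6:0.
Shift Item 2→2, Item 3→2, Item 4→3.
Schedule Item 1@1, Item 2@2, Item 3@2, Item 4@3: d1:4  d2:3  d3:3  d4:2  d5:0  d6:0 — peak 4.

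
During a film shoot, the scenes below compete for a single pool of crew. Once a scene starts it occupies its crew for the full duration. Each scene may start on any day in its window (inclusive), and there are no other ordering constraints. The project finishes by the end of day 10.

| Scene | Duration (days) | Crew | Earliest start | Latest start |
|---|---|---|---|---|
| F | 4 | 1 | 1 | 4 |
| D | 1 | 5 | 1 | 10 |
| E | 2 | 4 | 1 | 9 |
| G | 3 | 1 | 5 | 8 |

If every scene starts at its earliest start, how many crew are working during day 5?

At early start, day 5 has: G.
Demand: 1 = 1.

1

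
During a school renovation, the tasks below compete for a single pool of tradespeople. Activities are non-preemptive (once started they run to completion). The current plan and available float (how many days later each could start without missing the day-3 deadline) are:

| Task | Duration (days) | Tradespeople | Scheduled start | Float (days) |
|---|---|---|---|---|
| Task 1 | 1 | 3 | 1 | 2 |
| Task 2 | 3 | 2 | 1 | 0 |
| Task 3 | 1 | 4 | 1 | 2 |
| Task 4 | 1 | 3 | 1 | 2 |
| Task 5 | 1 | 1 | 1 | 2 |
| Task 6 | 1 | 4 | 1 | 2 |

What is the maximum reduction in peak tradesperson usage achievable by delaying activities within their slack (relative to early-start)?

Early-start peak: d1:17  d2:2  d3:2 ⇒ 17.
Leveled (Task 1@1, Task 2@1, Task 3@2, Task 4@1, Task 5@2, Task 6@3): d1:8  d2:7  d3:6 ⇒ 8.
Reduction 17 − 8 = 9.

9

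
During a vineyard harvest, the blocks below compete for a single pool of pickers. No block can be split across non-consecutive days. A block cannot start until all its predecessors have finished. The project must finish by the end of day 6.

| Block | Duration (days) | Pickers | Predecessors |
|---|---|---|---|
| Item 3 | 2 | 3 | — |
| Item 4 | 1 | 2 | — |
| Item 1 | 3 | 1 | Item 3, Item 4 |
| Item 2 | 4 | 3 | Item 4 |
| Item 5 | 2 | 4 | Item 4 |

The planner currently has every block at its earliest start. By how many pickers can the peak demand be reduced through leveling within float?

Early-start peak: d1:5  d2:10  d3:8  d4:4  d5:4  d6:0 ⇒ 10.
Leveled (Item 3@1, Item 4@1, Item 1@4, Item 2@3, Item 5@2): d1:5  d2:7  d3:7  d4:4  d5:4  d6:4 ⇒ 7.
Reduction 10 − 7 = 3.

3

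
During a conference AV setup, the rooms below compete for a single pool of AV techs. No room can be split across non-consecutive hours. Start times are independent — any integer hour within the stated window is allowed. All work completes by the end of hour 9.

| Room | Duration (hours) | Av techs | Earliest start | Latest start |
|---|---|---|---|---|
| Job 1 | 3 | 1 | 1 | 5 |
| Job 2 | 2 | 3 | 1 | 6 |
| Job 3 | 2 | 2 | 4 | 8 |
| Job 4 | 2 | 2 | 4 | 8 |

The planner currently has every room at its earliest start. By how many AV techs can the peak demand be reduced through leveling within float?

1

Early-start peak: h1:4  h2:4  h3:1  h4:4  h5:4  h6:0  h7:0  h8:0  h9:0 ⇒ 4.
Leveled (Job 1@1, Job 2@4, Job 3@6, Job 4@8): h1:1  h2:1  h3:1  h4:3  h5:3  h6:2  h7:2  h8:2  h9:2 ⇒ 3.
Reduction 4 − 3 = 1.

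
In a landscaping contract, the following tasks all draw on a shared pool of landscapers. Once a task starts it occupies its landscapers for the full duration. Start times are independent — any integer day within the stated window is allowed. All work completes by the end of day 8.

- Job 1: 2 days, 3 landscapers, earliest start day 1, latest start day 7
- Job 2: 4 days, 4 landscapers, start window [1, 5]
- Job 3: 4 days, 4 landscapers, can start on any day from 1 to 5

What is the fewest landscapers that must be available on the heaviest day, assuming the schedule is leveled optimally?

Early-start (Job 1@1, Job 2@1, Job 3@1) gives peak 11: d1:11  d2:11  d3:8  d4:8  d5:0  d6:0  d7:0  d8:0.
Shift Job 3→5.
Schedule Job 1@1, Job 2@1, Job 3@5: d1:7  d2:7  d3:4  d4:4  d5:4  d6:4  d7:4  d8:4 — peak 7.

7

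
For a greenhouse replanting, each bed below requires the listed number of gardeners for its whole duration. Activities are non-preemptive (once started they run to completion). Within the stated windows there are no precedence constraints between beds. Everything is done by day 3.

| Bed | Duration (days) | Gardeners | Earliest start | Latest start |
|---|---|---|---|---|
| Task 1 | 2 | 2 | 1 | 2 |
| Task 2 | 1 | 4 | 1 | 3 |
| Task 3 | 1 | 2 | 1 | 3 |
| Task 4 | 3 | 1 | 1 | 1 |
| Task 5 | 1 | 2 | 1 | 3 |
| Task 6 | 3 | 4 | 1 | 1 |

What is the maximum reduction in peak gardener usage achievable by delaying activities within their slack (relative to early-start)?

Early-start peak: d1:15  d2:7  d3:5 ⇒ 15.
Leveled (Task 1@1, Task 2@3, Task 3@1, Task 4@1, Task 5@2, Task 6@1): d1:9  d2:9  d3:9 ⇒ 9.
Reduction 15 − 9 = 6.

6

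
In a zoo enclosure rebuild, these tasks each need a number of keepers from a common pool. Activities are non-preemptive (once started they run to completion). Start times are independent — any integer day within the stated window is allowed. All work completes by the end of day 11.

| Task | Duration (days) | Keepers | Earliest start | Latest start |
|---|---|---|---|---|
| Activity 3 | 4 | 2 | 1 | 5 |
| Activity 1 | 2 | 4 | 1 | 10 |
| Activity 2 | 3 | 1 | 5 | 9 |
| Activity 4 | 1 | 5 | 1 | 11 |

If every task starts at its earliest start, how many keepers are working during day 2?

6

At early start, day 2 has: Activity 3, Activity 1.
Demand: 2 + 4 = 6.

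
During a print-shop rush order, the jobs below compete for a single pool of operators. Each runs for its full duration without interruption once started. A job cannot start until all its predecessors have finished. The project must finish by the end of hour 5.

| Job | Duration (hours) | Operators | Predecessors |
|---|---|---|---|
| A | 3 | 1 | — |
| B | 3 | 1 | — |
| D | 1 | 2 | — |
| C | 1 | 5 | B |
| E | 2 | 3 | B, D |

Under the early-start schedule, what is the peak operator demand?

8

Early-start schedule: A@1, B@1, D@1, C@4, E@4.
Load per hour: hour 1: 4, hour 2: 2, hour 3: 2, hour 4: 8, hour 5: 3.
Peak is 8.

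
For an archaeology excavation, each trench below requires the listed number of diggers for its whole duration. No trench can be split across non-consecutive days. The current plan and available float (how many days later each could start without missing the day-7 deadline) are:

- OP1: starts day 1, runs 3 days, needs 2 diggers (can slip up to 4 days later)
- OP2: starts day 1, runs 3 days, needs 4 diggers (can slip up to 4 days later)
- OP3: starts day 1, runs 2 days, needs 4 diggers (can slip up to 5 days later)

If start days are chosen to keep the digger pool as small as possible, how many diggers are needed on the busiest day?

Early-start (OP1@1, OP2@1, OP3@1) gives peak 10: d1:10  d2:10  d3:6  d4:0  d5:0  d6:0  d7:0.
Shift OP3→4.
Schedule OP1@1, OP2@1, OP3@4: d1:6  d2:6  d3:6  d4:4  d5:4  d6:0  d7:0 — peak 6.

6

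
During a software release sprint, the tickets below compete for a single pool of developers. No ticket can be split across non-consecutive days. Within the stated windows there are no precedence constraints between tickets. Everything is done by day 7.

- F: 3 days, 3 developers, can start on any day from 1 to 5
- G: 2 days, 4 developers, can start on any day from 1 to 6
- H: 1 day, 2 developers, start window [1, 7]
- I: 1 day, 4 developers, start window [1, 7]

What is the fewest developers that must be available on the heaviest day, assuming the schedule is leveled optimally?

Early-start (F@1, G@1, H@1, I@1) gives peak 13: d1:13  d2:7  d3:3  d4:0  d5:0  d6:0  d7:0.
Shift G→4, H→6, I→7.
Schedule F@1, G@4, H@6, I@7: d1:3  d2:3  d3:3  d4:4  d5:4  d6:2  d7:4 — peak 4.
Total developer-days = 23 over 7 days ⇒ peak ≥ ⌈23/7⌉ = 4, so 4 is optimal.

4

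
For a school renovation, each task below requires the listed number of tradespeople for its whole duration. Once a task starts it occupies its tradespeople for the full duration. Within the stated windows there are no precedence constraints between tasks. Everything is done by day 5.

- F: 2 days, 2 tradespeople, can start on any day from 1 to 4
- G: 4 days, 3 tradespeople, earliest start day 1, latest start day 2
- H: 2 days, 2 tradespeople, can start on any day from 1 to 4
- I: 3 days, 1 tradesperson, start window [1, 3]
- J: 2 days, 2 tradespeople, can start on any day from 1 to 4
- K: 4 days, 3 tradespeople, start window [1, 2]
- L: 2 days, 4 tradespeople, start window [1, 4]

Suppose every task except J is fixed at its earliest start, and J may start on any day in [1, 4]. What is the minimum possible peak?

J@1: d1:17  d2:17  d3:7  d4:6  d5:0 → peak 17
J@2: d1:15  d2:17  d3:9  d4:6  d5:0 → peak 17
J@3: d1:15  d2:15  d3:9  d4:8  d5:0 → peak 15
J@4: d1:15  d2:15  d3:7  d4:8  d5:2 → peak 15
Best is J@3, peak 15.

15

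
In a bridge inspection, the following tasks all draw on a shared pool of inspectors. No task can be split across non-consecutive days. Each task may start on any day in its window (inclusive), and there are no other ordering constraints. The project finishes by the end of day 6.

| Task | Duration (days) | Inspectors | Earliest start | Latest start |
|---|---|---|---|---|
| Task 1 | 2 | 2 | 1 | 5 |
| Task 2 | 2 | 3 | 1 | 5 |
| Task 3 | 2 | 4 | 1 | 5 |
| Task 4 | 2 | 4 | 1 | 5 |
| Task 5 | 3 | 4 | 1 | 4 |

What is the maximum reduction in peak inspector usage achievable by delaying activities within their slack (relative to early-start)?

Early-start peak: d1:17  d2:17  d3:4  d4:0  d5:0  d6:0 ⇒ 17.
Leveled (Task 1@1, Task 2@1, Task 3@3, Task 4@5, Task 5@3): d1:5  d2:5  d3:8  d4:8  d5:8  d6:4 ⇒ 8.
Reduction 17 − 8 = 9.

9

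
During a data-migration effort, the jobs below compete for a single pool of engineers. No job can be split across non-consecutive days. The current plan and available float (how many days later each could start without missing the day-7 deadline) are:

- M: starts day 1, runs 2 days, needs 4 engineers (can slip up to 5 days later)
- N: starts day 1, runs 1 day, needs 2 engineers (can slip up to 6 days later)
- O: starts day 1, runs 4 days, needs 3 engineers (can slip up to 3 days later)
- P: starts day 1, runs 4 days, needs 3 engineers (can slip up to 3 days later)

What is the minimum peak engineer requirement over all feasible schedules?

6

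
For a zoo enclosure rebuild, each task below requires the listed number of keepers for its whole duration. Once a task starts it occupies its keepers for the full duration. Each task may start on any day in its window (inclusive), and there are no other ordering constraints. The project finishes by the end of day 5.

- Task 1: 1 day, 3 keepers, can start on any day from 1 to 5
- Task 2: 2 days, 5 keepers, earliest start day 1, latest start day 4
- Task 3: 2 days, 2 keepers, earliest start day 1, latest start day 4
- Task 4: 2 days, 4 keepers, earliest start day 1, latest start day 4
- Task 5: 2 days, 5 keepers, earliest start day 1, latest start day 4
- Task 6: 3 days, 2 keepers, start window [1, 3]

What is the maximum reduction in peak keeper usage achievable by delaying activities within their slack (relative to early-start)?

12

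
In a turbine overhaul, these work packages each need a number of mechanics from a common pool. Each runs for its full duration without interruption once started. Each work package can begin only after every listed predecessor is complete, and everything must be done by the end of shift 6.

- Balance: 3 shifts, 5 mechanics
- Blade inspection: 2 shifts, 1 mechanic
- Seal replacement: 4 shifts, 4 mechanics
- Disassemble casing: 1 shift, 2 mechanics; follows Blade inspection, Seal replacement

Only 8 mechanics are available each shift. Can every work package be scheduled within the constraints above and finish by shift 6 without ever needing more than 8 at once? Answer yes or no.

The minimum achievable peak is 9; 8 < 9, so no feasible schedule stays within the cap.

no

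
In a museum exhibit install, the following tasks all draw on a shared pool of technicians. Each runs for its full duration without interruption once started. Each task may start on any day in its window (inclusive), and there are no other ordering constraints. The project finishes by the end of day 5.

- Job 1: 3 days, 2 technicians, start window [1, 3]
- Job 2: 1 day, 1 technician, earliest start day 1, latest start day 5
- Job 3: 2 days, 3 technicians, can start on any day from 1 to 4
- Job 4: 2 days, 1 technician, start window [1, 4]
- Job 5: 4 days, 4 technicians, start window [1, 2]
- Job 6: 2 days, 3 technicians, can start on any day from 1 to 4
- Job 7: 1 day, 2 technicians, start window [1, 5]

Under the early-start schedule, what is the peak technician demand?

16

Early-start schedule: Job 1@1, Job 2@1, Job 3@1, Job 4@1, Job 5@1, Job 6@1, Job 7@1.
Load per day: day 1: 16, day 2: 13, day 3: 6, day 4: 4, day 5: 0.
Peak is 16.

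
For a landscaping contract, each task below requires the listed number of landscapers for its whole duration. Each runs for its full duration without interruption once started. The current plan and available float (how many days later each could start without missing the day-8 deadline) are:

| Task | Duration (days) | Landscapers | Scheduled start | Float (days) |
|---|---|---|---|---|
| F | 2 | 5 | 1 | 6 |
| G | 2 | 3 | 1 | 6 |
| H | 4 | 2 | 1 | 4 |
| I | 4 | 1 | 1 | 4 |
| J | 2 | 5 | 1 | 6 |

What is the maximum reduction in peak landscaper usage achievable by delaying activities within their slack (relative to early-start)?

10

Early-start peak: d1:16  d2:16  d3:3  d4:3  d5:0  d6:0  d7:0  d8:0 ⇒ 16.
Leveled (F@1, G@3, H@3, I@1, J@7): d1:6  d2:6  d3:6  d4:6  d5:2  d6:2  d7:5  d8:5 ⇒ 6.
Reduction 16 − 6 = 10.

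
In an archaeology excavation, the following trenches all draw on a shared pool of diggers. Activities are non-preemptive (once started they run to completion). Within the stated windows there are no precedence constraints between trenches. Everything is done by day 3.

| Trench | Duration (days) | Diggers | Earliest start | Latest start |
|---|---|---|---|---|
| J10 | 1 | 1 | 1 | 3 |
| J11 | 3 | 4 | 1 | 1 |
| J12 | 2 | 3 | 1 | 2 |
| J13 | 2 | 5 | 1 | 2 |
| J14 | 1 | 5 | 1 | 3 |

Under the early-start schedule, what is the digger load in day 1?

18

At early start, day 1 has: J10, J11, J12, J13, J14.
Demand: 1 + 4 + 3 + 5 + 5 = 18.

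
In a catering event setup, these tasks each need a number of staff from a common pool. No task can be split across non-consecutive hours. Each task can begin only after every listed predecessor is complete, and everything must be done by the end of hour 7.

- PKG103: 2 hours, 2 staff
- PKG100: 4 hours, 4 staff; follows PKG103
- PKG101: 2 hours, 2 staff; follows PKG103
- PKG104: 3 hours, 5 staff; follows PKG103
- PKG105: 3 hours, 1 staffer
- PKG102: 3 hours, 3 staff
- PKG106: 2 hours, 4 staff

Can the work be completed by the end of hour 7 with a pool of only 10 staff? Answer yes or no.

yes

Schedule PKG103@1, PKG100@3, PKG101@3, PKG104@5, PKG105@1, PKG102@1, PKG106@1: h1:10  h2:10  h3:10  h4:6  h5:9  h6:9  h7:5 — peak 10 ≤ 10.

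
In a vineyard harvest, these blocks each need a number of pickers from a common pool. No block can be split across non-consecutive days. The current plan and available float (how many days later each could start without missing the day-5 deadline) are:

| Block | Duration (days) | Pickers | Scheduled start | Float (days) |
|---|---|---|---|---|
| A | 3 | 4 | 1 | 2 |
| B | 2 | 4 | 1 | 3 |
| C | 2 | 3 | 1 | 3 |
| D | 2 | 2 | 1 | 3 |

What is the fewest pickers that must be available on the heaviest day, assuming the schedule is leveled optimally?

Early-start (A@1, B@1, C@1, D@1) gives peak 13: d1:13  d2:13  d3:4  d4:0  d5:0.
Shift B→4, D→3.
Schedule A@1, B@4, C@1, D@3: d1:7  d2:7  d3:6  d4:6  d5:4 — peak 7.

7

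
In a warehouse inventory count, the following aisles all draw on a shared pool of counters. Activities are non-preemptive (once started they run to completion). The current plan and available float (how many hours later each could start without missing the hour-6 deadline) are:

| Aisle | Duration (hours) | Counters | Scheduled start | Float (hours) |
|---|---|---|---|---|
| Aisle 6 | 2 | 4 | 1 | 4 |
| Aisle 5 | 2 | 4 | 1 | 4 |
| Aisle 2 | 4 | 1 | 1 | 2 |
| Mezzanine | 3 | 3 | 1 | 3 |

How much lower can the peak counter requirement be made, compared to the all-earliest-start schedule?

Early-start peak: h1:12  h2:12  h3:4  h4:1  h5:0  h6:0 ⇒ 12.
Leveled (Aisle 6@1, Aisle 5@4, Aisle 2@3, Mezzanine@1): h1:7  h2:7  h3:4  h4:5  h5:5  h6:1 ⇒ 7.
Reduction 12 − 7 = 5.

5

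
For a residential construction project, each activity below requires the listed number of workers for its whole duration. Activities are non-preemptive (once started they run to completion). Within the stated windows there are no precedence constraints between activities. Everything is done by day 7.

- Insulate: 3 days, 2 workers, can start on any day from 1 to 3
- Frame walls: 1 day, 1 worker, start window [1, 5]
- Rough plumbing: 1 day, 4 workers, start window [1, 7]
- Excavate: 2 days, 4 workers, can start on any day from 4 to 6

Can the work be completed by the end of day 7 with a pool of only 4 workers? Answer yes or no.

Schedule Insulate@1, Frame walls@1, Rough plumbing@4, Excavate@5: d1:3  d2:2  d3:2  d4:4  d5:4  d6:4  d7:0 — peak 4 ≤ 4.

yes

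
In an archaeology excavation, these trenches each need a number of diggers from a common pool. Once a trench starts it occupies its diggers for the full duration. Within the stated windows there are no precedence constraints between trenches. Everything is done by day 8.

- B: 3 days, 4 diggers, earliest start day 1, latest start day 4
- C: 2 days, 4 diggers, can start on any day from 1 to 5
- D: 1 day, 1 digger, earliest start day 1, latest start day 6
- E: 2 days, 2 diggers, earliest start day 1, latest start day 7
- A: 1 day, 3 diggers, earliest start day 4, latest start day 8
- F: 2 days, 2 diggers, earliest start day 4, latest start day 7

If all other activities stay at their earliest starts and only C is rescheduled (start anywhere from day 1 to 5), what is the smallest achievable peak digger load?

7

C@1: d1:11  d2:10  d3:4  d4:5  d5:2  d6:0  d7:0  d8:0 → peak 11
C@2: d1:7  d2:10  d3:8  d4:5  d5:2  d6:0  d7:0  d8:0 → peak 10
C@3: d1:7  d2:6  d3:8  d4:9  d5:2  d6:0  d7:0  d8:0 → peak 9
C@4: d1:7  d2:6  d3:4  d4:9  d5:6  d6:0  d7:0  d8:0 → peak 9
C@5: d1:7  d2:6  d3:4  d4:5  d5:6  d6:4  d7:0  d8:0 → peak 7
Best is C@5, peak 7.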